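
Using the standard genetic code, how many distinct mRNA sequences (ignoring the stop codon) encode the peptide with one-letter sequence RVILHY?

1728

Arg: 6 codons.
Val: 4 codons.
Ile: 3 codons.
Leu: 6 codons.
His: 2 codons.
Tyr: 2 codons.
6 × 4 × 3 × 6 × 2 × 2 = 1728.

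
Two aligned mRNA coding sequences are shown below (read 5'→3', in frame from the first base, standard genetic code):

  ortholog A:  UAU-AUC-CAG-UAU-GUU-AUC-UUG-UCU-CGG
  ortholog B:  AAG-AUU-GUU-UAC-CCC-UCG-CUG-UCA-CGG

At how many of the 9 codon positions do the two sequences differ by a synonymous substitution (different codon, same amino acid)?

4

Codon 1: UAU Tyr / AAG Lys — nonsynonymous.
Codon 2: AUC Ile / AUU Ile — synonymous.
Codon 3: CAG Gln / GUU Val — nonsynonymous.
Codon 4: UAU Tyr / UAC Tyr — synonymous.
Codon 5: GUU Val / CCC Pro — nonsynonymous.
Codon 6: AUC Ile / UCG Ser — nonsynonymous.
Codon 7: UUG Leu / CUG Leu — synonymous.
Codon 8: UCU Ser / UCA Ser — synonymous.
Codon 9: CGG Arg / CGG Arg — identical.
Synonymous differences: 4.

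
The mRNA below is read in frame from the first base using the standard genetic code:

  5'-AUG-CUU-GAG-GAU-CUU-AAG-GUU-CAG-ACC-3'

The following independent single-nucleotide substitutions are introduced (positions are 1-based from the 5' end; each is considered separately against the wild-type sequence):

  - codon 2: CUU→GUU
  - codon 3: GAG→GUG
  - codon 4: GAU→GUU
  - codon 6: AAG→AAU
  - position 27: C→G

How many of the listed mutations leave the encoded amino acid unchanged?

1

Codon 2: CUU (Leu) → GUU (Val) — missense.
Codon 3: GAG (Glu) → GUG (Val) — missense.
Codon 4: GAU (Asp) → GUU (Val) — missense.
Codon 6: AAG (Lys) → AAU (Asn) — missense.
Codon 9: ACC (Thr) → ACG (Thr) — synonymous.
Synonymous: 1 of 5.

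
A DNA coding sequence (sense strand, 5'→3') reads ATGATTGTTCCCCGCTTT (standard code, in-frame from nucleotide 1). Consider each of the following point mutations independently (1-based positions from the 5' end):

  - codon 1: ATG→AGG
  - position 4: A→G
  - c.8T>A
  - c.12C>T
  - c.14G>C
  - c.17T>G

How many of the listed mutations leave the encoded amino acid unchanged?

1

Codon 1: ATG (Met) → AGG (Arg) — missense.
Codon 2: ATT (Ile) → GTT (Val) — missense.
Codon 3: GTT (Val) → GAT (Asp) — missense.
Codon 4: CCC (Pro) → CCT (Pro) — synonymous.
Codon 5: CGC (Arg) → CCC (Pro) — missense.
Codon 6: TTT (Phe) → TGT (Cys) — missense.
Synonymous: 1 of 6.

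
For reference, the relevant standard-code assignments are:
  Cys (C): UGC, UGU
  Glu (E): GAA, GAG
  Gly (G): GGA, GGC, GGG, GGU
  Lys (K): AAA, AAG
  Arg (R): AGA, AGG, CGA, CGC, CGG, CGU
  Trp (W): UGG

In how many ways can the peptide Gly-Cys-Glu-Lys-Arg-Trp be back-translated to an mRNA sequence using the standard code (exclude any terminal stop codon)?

Gly: 4 codons.
Cys: 2 codons.
Glu: 2 codons.
Lys: 2 codons.
Arg: 6 codons.
Trp: 1 codon.
4 × 2 × 2 × 2 × 6 × 1 = 192.

192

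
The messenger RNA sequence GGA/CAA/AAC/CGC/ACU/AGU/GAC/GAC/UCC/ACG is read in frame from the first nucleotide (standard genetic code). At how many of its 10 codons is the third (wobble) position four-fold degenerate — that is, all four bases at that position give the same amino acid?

5

Codon 1 GGA (Gly): third position 4-fold.
Codon 2 CAA (Gln): third position 2-fold.
Codon 3 AAC (Asn): third position 2-fold.
Codon 4 CGC (Arg): third position 4-fold.
Codon 5 ACU (Thr): third position 4-fold.
Codon 6 AGU (Ser): third position 2-fold.
Codon 7 GAC (Asp): third position 2-fold.
Codon 8 GAC (Asp): third position 2-fold.
Codon 9 UCC (Ser): third position 4-fold.
Codon 10 ACG (Thr): third position 4-fold.
Four-fold degenerate third positions: 5.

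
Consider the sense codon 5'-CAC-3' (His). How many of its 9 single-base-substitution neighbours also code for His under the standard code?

1

Position 1: none → 0 synonymous.
Position 2: none → 0 synonymous.
Position 3: CAU → 1 synonymous.
Total: 0 + 0 + 1 = 1.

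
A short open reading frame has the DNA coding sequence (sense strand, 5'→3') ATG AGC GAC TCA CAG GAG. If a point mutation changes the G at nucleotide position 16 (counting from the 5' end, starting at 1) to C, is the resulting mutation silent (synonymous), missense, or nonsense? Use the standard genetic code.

Position 16 falls in codon 6: GAG → Glu.
After the substitution the codon is CAG → Gln.
Glu ≠ Gln, so this is a missense mutation.

missense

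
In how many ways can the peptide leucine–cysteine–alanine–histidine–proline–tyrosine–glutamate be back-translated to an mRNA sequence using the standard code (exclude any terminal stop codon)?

Leu: 6 codons.
Cys: 2 codons.
Ala: 4 codons.
His: 2 codons.
Pro: 4 codons.
Tyr: 2 codons.
Glu: 2 codons.
6 × 2 × 4 × 2 × 4 × 2 × 2 = 1536.

1536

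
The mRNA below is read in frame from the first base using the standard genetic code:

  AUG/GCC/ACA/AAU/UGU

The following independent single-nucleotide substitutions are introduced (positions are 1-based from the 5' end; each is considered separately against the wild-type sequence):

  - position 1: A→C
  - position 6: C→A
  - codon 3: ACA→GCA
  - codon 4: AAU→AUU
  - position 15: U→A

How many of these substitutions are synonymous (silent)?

1

Codon 1: AUG (Met) → CUG (Leu) — missense.
Codon 2: GCC (Ala) → GCA (Ala) — synonymous.
Codon 3: ACA (Thr) → GCA (Ala) — missense.
Codon 4: AAU (Asn) → AUU (Ile) — missense.
Codon 5: UGU (Cys) → UGA (Stop) — nonsense.
Synonymous: 1 of 5.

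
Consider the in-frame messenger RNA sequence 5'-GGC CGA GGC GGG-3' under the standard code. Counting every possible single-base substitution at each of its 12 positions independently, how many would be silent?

Codon 1 (GGC, Gly): 3 synonymous substitutions.
Codon 2 (CGA, Arg): 4 synonymous substitutions.
Codon 3 (GGC, Gly): 3 synonymous substitutions.
Codon 4 (GGG, Gly): 3 synonymous substitutions.
Total: 3 + 4 + 3 + 3 = 13.

13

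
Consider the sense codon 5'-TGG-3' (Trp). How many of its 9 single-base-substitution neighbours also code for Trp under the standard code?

Position 1: none → 0 synonymous.
Position 2: none → 0 synonymous.
Position 3: none → 0 synonymous.
Total: 0 + 0 + 0 = 0.

0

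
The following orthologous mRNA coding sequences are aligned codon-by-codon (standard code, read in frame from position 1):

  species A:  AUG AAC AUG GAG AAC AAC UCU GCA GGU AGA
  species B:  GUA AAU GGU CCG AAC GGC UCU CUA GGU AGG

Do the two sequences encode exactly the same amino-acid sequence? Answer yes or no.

no

Codon 1: AUG Met / GUA Val — nonsynonymous.
Codon 2: AAC Asn / AAU Asn — synonymous.
Codon 3: AUG Met / GGU Gly — nonsynonymous.
Codon 4: GAG Glu / CCG Pro — nonsynonymous.
Codon 5: AAC Asn / AAC Asn — identical.
Codon 6: AAC Asn / GGC Gly — nonsynonymous.
Codon 7: UCU Ser / UCU Ser — identical.
Codon 8: GCA Ala / CUA Leu — nonsynonymous.
Codon 9: GGU Gly / GGU Gly — identical.
Codon 10: AGA Arg / AGG Arg — synonymous.
Nonsynonymous differences: 5 → different protein.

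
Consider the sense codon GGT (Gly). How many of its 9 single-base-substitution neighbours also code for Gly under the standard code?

3

Position 1: none → 0 synonymous.
Position 2: none → 0 synonymous.
Position 3: GGC, GGA, GGG → 3 synonymous.
Total: 0 + 0 + 3 = 3.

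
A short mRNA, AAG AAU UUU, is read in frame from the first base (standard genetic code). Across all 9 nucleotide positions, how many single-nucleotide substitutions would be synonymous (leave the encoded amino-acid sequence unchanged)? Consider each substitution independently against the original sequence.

Codon 1 (AAG, Lys): 1 synonymous substitution.
Codon 2 (AAU, Asn): 1 synonymous substitution.
Codon 3 (UUU, Phe): 1 synonymous substitution.
Total: 1 + 1 + 1 = 3.

3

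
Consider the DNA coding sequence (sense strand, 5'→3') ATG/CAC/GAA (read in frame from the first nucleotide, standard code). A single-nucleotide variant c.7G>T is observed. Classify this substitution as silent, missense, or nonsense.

nonsense

Position 7 falls in codon 3: GAA → Glu.
After the substitution the codon is TAA → Stop.
The new codon is a stop codon, so this is a nonsense mutation.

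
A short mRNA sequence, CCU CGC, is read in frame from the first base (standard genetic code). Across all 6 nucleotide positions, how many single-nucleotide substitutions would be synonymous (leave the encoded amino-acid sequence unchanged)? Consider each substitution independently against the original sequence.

Codon 1 (CCU, Pro): 3 synonymous substitutions.
Codon 2 (CGC, Arg): 3 synonymous substitutions.
Total: 3 + 3 = 6.

6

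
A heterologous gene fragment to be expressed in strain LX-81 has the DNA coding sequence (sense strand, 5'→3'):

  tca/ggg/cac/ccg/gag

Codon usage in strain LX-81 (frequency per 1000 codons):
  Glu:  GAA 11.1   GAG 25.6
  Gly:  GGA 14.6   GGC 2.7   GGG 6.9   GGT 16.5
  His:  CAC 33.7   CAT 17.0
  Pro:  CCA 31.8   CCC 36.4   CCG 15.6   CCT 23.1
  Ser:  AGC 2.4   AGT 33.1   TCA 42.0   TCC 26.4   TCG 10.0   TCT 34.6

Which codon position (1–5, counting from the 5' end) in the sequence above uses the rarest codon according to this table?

Codon 1 TCA (Ser): 42.0 per 1000.
Codon 2 GGG (Gly): 6.9 per 1000.
Codon 3 CAC (His): 33.7 per 1000.
Codon 4 CCG (Pro): 15.6 per 1000.
Codon 5 GAG (Glu): 25.6 per 1000.
Lowest frequency is 6.9 at codon 2.

2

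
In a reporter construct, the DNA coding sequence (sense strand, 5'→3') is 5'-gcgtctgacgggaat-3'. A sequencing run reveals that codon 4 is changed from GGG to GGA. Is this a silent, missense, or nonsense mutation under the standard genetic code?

Position 12 falls in codon 4: GGG → Gly.
After the substitution the codon is GGA → Gly.
Both encode Gly, so the change is synonymous.

silent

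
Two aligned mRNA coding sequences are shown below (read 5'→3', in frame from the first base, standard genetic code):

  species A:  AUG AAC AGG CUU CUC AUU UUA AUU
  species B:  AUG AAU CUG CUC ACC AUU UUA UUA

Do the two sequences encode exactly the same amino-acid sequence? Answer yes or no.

no

Codon 1: AUG Met / AUG Met — identical.
Codon 2: AAC Asn / AAU Asn — synonymous.
Codon 3: AGG Arg / CUG Leu — nonsynonymous.
Codon 4: CUU Leu / CUC Leu — synonymous.
Codon 5: CUC Leu / ACC Thr — nonsynonymous.
Codon 6: AUU Ile / AUU Ile — identical.
Codon 7: UUA Leu / UUA Leu — identical.
Codon 8: AUU Ile / UUA Leu — nonsynonymous.
Nonsynonymous differences: 3 → different protein.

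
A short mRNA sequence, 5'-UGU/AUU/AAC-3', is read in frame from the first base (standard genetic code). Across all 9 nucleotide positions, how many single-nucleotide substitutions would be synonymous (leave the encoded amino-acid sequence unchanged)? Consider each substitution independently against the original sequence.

4

Codon 1 (UGU, Cys): 1 synonymous substitution.
Codon 2 (AUU, Ile): 2 synonymous substitutions.
Codon 3 (AAC, Asn): 1 synonymous substitution.
Total: 1 + 2 + 1 = 4.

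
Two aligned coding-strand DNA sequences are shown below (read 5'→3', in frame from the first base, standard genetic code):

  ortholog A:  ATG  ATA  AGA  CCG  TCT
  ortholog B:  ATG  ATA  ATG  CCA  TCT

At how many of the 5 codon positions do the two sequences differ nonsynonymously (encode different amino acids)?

1

Codon 1: ATG Met / ATG Met — identical.
Codon 2: ATA Ile / ATA Ile — identical.
Codon 3: AGA Arg / ATG Met — nonsynonymous.
Codon 4: CCG Pro / CCA Pro — synonymous.
Codon 5: TCT Ser / TCT Ser — identical.
Nonsynonymous differences: 1.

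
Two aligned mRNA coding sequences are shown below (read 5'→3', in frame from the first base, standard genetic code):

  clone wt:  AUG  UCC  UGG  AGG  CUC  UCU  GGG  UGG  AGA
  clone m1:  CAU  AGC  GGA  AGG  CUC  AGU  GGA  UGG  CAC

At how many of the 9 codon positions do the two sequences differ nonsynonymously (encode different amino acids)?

Codon 1: AUG Met / CAU His — nonsynonymous.
Codon 2: UCC Ser / AGC Ser — synonymous.
Codon 3: UGG Trp / GGA Gly — nonsynonymous.
Codon 4: AGG Arg / AGG Arg — identical.
Codon 5: CUC Leu / CUC Leu — identical.
Codon 6: UCU Ser / AGU Ser — synonymous.
Codon 7: GGG Gly / GGA Gly — synonymous.
Codon 8: UGG Trp / UGG Trp — identical.
Codon 9: AGA Arg / CAC His — nonsynonymous.
Nonsynonymous differences: 3.

3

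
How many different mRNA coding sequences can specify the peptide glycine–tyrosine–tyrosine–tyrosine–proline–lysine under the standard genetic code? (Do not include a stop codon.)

Gly: 4 codons.
Tyr: 2 codons.
Tyr: 2 codons.
Tyr: 2 codons.
Pro: 4 codons.
Lys: 2 codons.
4 × 2 × 2 × 2 × 4 × 2 = 256.

256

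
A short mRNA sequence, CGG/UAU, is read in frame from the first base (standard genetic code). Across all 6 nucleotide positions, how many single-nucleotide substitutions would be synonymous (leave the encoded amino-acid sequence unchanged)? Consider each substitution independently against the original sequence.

Codon 1 (CGG, Arg): 4 synonymous substitutions.
Codon 2 (UAU, Tyr): 1 synonymous substitution.
Total: 4 + 1 = 5.

5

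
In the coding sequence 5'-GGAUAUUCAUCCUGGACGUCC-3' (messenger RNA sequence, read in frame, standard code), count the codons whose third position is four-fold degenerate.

Codon 1 GGA (Gly): third position 4-fold.
Codon 2 UAU (Tyr): third position 2-fold.
Codon 3 UCA (Ser): third position 4-fold.
Codon 4 UCC (Ser): third position 4-fold.
Codon 5 UGG (Trp): third position 1-fold.
Codon 6 ACG (Thr): third position 4-fold.
Codon 7 UCC (Ser): third position 4-fold.
Four-fold degenerate third positions: 5.

5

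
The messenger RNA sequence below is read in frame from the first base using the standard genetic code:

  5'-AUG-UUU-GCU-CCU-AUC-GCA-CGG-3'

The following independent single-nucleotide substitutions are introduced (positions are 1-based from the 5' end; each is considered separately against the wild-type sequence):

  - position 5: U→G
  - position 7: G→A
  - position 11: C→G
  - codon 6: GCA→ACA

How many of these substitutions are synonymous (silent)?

Codon 2: UUU (Phe) → UGU (Cys) — missense.
Codon 3: GCU (Ala) → ACU (Thr) — missense.
Codon 4: CCU (Pro) → CGU (Arg) — missense.
Codon 6: GCA (Ala) → ACA (Thr) — missense.
Synonymous: 0 of 4.

0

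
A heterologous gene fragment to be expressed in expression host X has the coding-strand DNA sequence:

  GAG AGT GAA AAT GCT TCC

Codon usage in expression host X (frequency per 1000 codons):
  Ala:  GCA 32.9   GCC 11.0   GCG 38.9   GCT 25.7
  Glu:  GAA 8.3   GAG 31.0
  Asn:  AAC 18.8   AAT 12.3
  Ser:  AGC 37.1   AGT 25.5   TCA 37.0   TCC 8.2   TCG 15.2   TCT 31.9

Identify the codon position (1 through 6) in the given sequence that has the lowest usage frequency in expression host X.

6

Codon 1 GAG (Glu): 31.0 per 1000.
Codon 2 AGT (Ser): 25.5 per 1000.
Codon 3 GAA (Glu): 8.3 per 1000.
Codon 4 AAT (Asn): 12.3 per 1000.
Codon 5 GCT (Ala): 25.7 per 1000.
Codon 6 TCC (Ser): 8.2 per 1000.
Lowest frequency is 8.2 at codon 6.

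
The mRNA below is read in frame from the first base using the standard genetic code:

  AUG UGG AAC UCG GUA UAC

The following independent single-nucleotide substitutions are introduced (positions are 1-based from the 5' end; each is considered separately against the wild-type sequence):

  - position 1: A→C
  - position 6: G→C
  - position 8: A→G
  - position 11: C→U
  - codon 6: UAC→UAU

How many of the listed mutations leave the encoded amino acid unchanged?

1

Codon 1: AUG (Met) → CUG (Leu) — missense.
Codon 2: UGG (Trp) → UGC (Cys) — missense.
Codon 3: AAC (Asn) → AGC (Ser) — missense.
Codon 4: UCG (Ser) → UUG (Leu) — missense.
Codon 6: UAC (Tyr) → UAU (Tyr) — synonymous.
Synonymous: 1 of 5.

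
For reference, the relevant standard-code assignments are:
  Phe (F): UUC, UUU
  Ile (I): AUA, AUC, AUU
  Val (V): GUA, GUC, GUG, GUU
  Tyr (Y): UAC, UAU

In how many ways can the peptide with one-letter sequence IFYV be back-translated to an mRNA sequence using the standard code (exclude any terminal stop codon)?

Ile: 3 codons.
Phe: 2 codons.
Tyr: 2 codons.
Val: 4 codons.
3 × 2 × 2 × 4 = 48.

48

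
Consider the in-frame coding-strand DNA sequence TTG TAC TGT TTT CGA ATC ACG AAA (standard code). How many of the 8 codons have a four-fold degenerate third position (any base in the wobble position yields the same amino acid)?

Codon 1 TTG (Leu): third position 2-fold.
Codon 2 TAC (Tyr): third position 2-fold.
Codon 3 TGT (Cys): third position 2-fold.
Codon 4 TTT (Phe): third position 2-fold.
Codon 5 CGA (Arg): third position 4-fold.
Codon 6 ATC (Ile): third position 3-fold.
Codon 7 ACG (Thr): third position 4-fold.
Codon 8 AAA (Lys): third position 2-fold.
Four-fold degenerate third positions: 2.

2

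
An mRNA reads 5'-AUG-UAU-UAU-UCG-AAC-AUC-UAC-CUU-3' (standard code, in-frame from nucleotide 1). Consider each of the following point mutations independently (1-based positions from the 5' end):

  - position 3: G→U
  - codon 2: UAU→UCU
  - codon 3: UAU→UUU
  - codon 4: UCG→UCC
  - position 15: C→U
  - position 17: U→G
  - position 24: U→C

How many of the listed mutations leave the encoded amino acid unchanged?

3

Codon 1: AUG (Met) → AUU (Ile) — missense.
Codon 2: UAU (Tyr) → UCU (Ser) — missense.
Codon 3: UAU (Tyr) → UUU (Phe) — missense.
Codon 4: UCG (Ser) → UCC (Ser) — synonymous.
Codon 5: AAC (Asn) → AAU (Asn) — synonymous.
Codon 6: AUC (Ile) → AGC (Ser) — missense.
Codon 8: CUU (Leu) → CUC (Leu) — synonymous.
Synonymous: 3 of 7.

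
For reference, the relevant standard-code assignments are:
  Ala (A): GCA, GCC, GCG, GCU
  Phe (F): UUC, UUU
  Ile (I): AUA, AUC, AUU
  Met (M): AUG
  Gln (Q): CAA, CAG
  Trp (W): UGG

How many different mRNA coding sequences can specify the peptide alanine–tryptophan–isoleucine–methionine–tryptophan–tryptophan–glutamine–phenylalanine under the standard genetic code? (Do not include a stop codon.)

48

Ala: 4 codons.
Trp: 1 codon.
Ile: 3 codons.
Met: 1 codon.
Trp: 1 codon.
Trp: 1 codon.
Gln: 2 codons.
Phe: 2 codons.
4 × 1 × 3 × 1 × 1 × 1 × 2 × 2 = 48.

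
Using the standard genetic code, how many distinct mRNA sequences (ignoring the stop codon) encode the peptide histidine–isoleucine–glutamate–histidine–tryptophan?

His: 2 codons.
Ile: 3 codons.
Glu: 2 codons.
His: 2 codons.
Trp: 1 codon.
2 × 3 × 2 × 2 × 1 = 24.

24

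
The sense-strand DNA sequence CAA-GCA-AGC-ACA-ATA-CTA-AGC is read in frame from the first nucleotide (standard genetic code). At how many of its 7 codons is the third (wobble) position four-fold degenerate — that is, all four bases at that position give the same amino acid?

Codon 1 CAA (Gln): third position 2-fold.
Codon 2 GCA (Ala): third position 4-fold.
Codon 3 AGC (Ser): third position 2-fold.
Codon 4 ACA (Thr): third position 4-fold.
Codon 5 ATA (Ile): third position 3-fold.
Codon 6 CTA (Leu): third position 4-fold.
Codon 7 AGC (Ser): third position 2-fold.
Four-fold degenerate third positions: 3.

3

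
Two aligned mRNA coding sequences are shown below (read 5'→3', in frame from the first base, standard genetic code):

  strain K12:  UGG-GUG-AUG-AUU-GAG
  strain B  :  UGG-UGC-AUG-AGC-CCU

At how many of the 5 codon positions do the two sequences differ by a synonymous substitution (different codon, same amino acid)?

Codon 1: UGG Trp / UGG Trp — identical.
Codon 2: GUG Val / UGC Cys — nonsynonymous.
Codon 3: AUG Met / AUG Met — identical.
Codon 4: AUU Ile / AGC Ser — nonsynonymous.
Codon 5: GAG Glu / CCU Pro — nonsynonymous.
Synonymous differences: 0.

0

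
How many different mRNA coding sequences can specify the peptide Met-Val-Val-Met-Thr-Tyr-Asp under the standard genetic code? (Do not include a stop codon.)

256

Met: 1 codon.
Val: 4 codons.
Val: 4 codons.
Met: 1 codon.
Thr: 4 codons.
Tyr: 2 codons.
Asp: 2 codons.
1 × 4 × 4 × 1 × 4 × 2 × 2 = 256.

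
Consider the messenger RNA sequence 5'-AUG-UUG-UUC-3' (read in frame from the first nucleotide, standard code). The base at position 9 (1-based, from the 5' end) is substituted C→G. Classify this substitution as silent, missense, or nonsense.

Position 9 falls in codon 3: UUC → Phe.
After the substitution the codon is UUG → Leu.
Phe ≠ Leu, so this is a missense mutation.

missense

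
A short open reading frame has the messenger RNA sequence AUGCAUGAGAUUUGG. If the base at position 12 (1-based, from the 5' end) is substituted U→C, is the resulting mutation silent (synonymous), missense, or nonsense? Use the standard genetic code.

silent

Position 12 falls in codon 4: AUU → Ile.
After the substitution the codon is AUC → Ile.
Both encode Ile, so the change is synonymous.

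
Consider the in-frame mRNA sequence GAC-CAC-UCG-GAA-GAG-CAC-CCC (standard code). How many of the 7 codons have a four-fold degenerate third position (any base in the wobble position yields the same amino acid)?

Codon 1 GAC (Asp): third position 2-fold.
Codon 2 CAC (His): third position 2-fold.
Codon 3 UCG (Ser): third position 4-fold.
Codon 4 GAA (Glu): third position 2-fold.
Codon 5 GAG (Glu): third position 2-fold.
Codon 6 CAC (His): third position 2-fold.
Codon 7 CCC (Pro): third position 4-fold.
Four-fold degenerate third positions: 2.

2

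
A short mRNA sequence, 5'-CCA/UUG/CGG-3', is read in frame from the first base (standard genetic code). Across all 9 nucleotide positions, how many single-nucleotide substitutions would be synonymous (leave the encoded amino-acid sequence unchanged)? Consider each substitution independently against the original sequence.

Codon 1 (CCA, Pro): 3 synonymous substitutions.
Codon 2 (UUG, Leu): 2 synonymous substitutions.
Codon 3 (CGG, Arg): 4 synonymous substitutions.
Total: 3 + 2 + 4 = 9.

9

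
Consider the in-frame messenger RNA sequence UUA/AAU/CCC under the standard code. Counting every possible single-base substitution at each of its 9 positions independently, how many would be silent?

Codon 1 (UUA, Leu): 2 synonymous substitutions.
Codon 2 (AAU, Asn): 1 synonymous substitution.
Codon 3 (CCC, Pro): 3 synonymous substitutions.
Total: 2 + 1 + 3 = 6.

6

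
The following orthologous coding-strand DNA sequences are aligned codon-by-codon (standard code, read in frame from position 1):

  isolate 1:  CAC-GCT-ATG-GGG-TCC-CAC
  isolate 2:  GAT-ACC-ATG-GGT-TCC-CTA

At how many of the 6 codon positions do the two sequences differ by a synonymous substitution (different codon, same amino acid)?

1

Codon 1: CAC His / GAT Asp — nonsynonymous.
Codon 2: GCT Ala / ACC Thr — nonsynonymous.
Codon 3: ATG Met / ATG Met — identical.
Codon 4: GGG Gly / GGT Gly — synonymous.
Codon 5: TCC Ser / TCC Ser — identical.
Codon 6: CAC His / CTA Leu — nonsynonymous.
Synonymous differences: 1.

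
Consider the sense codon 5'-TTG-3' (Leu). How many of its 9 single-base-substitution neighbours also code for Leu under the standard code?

Position 1: CTG → 1 synonymous.
Position 2: none → 0 synonymous.
Position 3: TTA → 1 synonymous.
Total: 1 + 0 + 1 = 2.

2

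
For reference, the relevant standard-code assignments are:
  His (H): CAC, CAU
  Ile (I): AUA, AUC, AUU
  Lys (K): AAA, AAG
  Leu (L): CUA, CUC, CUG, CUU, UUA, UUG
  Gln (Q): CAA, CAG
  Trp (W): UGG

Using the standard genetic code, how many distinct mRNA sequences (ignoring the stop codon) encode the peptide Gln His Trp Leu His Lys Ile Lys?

Gln: 2 codons.
His: 2 codons.
Trp: 1 codon.
Leu: 6 codons.
His: 2 codons.
Lys: 2 codons.
Ile: 3 codons.
Lys: 2 codons.
2 × 2 × 1 × 6 × 2 × 2 × 3 × 2 = 576.

576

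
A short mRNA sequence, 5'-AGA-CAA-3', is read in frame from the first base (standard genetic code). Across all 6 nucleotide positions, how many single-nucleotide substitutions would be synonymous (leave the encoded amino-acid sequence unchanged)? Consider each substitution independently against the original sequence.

Codon 1 (AGA, Arg): 2 synonymous substitutions.
Codon 2 (CAA, Gln): 1 synonymous substitution.
Total: 2 + 1 = 3.

3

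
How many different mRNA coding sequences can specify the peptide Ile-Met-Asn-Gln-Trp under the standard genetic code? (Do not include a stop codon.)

12

Ile: 3 codons.
Met: 1 codon.
Asn: 2 codons.
Gln: 2 codons.
Trp: 1 codon.
3 × 1 × 2 × 2 × 1 = 12.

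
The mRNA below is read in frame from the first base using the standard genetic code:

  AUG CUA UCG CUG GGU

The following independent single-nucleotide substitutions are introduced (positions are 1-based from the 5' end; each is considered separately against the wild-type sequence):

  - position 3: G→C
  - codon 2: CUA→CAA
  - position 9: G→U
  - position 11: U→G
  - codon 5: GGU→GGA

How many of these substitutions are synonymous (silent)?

2

Codon 1: AUG (Met) → AUC (Ile) — missense.
Codon 2: CUA (Leu) → CAA (Gln) — missense.
Codon 3: UCG (Ser) → UCU (Ser) — synonymous.
Codon 4: CUG (Leu) → CGG (Arg) — missense.
Codon 5: GGU (Gly) → GGA (Gly) — synonymous.
Synonymous: 2 of 5.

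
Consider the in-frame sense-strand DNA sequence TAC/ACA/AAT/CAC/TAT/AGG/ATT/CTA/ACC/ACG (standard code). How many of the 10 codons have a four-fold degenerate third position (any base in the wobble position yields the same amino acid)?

4

Codon 1 TAC (Tyr): third position 2-fold.
Codon 2 ACA (Thr): third position 4-fold.
Codon 3 AAT (Asn): third position 2-fold.
Codon 4 CAC (His): third position 2-fold.
Codon 5 TAT (Tyr): third position 2-fold.
Codon 6 AGG (Arg): third position 2-fold.
Codon 7 ATT (Ile): third position 3-fold.
Codon 8 CTA (Leu): third position 4-fold.
Codon 9 ACC (Thr): third position 4-fold.
Codon 10 ACG (Thr): third position 4-fold.
Four-fold degenerate third positions: 4.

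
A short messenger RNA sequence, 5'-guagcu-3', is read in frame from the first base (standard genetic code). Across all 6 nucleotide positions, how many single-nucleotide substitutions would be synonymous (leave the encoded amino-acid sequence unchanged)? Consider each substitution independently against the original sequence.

Codon 1 (GUA, Val): 3 synonymous substitutions.
Codon 2 (GCU, Ala): 3 synonymous substitutions.
Total: 3 + 3 = 6.

6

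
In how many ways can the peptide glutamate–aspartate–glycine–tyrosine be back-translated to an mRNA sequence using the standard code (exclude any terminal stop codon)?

Glu: 2 codons.
Asp: 2 codons.
Gly: 4 codons.
Tyr: 2 codons.
2 × 2 × 4 × 2 = 32.

32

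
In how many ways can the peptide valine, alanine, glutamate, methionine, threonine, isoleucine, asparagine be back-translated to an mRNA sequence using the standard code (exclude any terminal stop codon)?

768

Val: 4 codons.
Ala: 4 codons.
Glu: 2 codons.
Met: 1 codon.
Thr: 4 codons.
Ile: 3 codons.
Asn: 2 codons.
4 × 4 × 2 × 1 × 4 × 3 × 2 = 768.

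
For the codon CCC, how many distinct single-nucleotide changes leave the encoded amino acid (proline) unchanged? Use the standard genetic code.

Position 1: none → 0 synonymous.
Position 2: none → 0 synonymous.
Position 3: CCU, CCA, CCG → 3 synonymous.
Total: 0 + 0 + 3 = 3.

3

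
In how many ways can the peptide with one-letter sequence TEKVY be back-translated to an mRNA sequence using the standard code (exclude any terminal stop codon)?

Thr: 4 codons.
Glu: 2 codons.
Lys: 2 codons.
Val: 4 codons.
Tyr: 2 codons.
4 × 2 × 2 × 4 × 2 = 128.

128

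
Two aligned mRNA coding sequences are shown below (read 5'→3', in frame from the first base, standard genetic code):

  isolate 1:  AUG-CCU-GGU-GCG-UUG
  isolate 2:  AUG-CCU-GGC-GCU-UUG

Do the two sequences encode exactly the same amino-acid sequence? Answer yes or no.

Codon 1: AUG Met / AUG Met — identical.
Codon 2: CCU Pro / CCU Pro — identical.
Codon 3: GGU Gly / GGC Gly — synonymous.
Codon 4: GCG Ala / GCU Ala — synonymous.
Codon 5: UUG Leu / UUG Leu — identical.
Nonsynonymous differences: 0 → same protein.

yes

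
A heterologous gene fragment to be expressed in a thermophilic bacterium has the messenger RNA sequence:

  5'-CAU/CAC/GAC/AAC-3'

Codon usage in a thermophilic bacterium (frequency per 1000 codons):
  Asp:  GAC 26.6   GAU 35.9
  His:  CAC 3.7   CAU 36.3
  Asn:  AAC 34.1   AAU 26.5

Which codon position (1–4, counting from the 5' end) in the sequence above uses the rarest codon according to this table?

Codon 1 CAU (His): 36.3 per 1000.
Codon 2 CAC (His): 3.7 per 1000.
Codon 3 GAC (Asp): 26.6 per 1000.
Codon 4 AAC (Asn): 34.1 per 1000.
Lowest frequency is 3.7 at codon 2.

2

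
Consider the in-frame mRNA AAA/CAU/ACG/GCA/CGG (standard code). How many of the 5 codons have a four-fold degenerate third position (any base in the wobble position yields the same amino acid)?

3

Codon 1 AAA (Lys): third position 2-fold.
Codon 2 CAU (His): third position 2-fold.
Codon 3 ACG (Thr): third position 4-fold.
Codon 4 GCA (Ala): third position 4-fold.
Codon 5 CGG (Arg): third position 4-fold.
Four-fold degenerate third positions: 3.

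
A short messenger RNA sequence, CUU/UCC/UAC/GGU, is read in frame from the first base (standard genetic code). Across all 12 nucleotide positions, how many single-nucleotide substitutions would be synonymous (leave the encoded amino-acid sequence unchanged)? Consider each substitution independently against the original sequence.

Codon 1 (CUU, Leu): 3 synonymous substitutions.
Codon 2 (UCC, Ser): 3 synonymous substitutions.
Codon 3 (UAC, Tyr): 1 synonymous substitution.
Codon 4 (GGU, Gly): 3 synonymous substitutions.
Total: 3 + 3 + 1 + 3 = 10.

10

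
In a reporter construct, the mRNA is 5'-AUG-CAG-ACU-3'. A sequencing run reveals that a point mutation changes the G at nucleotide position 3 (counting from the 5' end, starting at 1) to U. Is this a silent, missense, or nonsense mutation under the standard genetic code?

missense

Position 3 falls in codon 1: AUG → Met.
After the substitution the codon is AUU → Ile.
Met ≠ Ile, so this is a missense mutation.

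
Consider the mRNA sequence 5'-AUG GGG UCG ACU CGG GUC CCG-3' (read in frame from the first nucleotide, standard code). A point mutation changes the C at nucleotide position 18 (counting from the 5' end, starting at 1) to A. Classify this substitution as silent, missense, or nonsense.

silent

Position 18 falls in codon 6: GUC → Val.
After the substitution the codon is GUA → Val.
Both encode Val, so the change is synonymous.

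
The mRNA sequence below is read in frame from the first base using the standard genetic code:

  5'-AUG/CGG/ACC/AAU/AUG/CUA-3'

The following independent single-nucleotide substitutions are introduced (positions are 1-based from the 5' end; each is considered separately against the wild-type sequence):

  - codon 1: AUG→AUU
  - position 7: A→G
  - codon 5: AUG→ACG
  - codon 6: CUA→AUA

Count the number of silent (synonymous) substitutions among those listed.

Codon 1: AUG (Met) → AUU (Ile) — missense.
Codon 3: ACC (Thr) → GCC (Ala) — missense.
Codon 5: AUG (Met) → ACG (Thr) — missense.
Codon 6: CUA (Leu) → AUA (Ile) — missense.
Synonymous: 0 of 4.

0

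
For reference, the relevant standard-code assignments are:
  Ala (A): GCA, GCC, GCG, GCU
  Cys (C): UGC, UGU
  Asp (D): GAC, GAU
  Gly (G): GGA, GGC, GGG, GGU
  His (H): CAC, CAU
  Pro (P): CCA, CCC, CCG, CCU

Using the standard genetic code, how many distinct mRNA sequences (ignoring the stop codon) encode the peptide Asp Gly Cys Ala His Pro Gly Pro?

Asp: 2 codons.
Gly: 4 codons.
Cys: 2 codons.
Ala: 4 codons.
His: 2 codons.
Pro: 4 codons.
Gly: 4 codons.
Pro: 4 codons.
2 × 4 × 2 × 4 × 2 × 4 × 4 × 4 = 8192.

8192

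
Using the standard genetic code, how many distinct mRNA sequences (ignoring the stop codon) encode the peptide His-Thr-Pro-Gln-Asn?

128

His: 2 codons.
Thr: 4 codons.
Pro: 4 codons.
Gln: 2 codons.
Asn: 2 codons.
2 × 4 × 4 × 2 × 2 = 128.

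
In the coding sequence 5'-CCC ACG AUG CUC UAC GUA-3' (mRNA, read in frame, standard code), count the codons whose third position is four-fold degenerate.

Codon 1 CCC (Pro): third position 4-fold.
Codon 2 ACG (Thr): third position 4-fold.
Codon 3 AUG (Met): third position 1-fold.
Codon 4 CUC (Leu): third position 4-fold.
Codon 5 UAC (Tyr): third position 2-fold.
Codon 6 GUA (Val): third position 4-fold.
Four-fold degenerate third positions: 4.

4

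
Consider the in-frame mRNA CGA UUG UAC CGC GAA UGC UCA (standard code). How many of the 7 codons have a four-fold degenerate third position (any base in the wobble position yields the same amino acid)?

Codon 1 CGA (Arg): third position 4-fold.
Codon 2 UUG (Leu): third position 2-fold.
Codon 3 UAC (Tyr): third position 2-fold.
Codon 4 CGC (Arg): third position 4-fold.
Codon 5 GAA (Glu): third position 2-fold.
Codon 6 UGC (Cys): third position 2-fold.
Codon 7 UCA (Ser): third position 4-fold.
Four-fold degenerate third positions: 3.

3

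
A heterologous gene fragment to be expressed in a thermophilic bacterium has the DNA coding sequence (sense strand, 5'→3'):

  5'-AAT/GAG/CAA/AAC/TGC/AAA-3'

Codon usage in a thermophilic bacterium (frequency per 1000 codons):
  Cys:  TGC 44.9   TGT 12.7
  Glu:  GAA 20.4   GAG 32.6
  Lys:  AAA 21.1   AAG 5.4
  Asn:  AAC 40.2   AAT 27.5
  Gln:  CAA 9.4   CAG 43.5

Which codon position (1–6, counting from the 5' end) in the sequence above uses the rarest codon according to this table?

3

Codon 1 AAT (Asn): 27.5 per 1000.
Codon 2 GAG (Glu): 32.6 per 1000.
Codon 3 CAA (Gln): 9.4 per 1000.
Codon 4 AAC (Asn): 40.2 per 1000.
Codon 5 TGC (Cys): 44.9 per 1000.
Codon 6 AAA (Lys): 21.1 per 1000.
Lowest frequency is 9.4 at codon 3.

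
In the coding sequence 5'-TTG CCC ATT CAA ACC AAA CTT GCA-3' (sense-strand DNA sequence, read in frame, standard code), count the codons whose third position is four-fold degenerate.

Codon 1 TTG (Leu): third position 2-fold.
Codon 2 CCC (Pro): third position 4-fold.
Codon 3 ATT (Ile): third position 3-fold.
Codon 4 CAA (Gln): third position 2-fold.
Codon 5 ACC (Thr): third position 4-fold.
Codon 6 AAA (Lys): third position 2-fold.
Codon 7 CTT (Leu): third position 4-fold.
Codon 8 GCA (Ala): third position 4-fold.
Four-fold degenerate third positions: 4.

4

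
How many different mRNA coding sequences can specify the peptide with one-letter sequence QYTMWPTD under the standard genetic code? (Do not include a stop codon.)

512

Gln: 2 codons.
Tyr: 2 codons.
Thr: 4 codons.
Met: 1 codon.
Trp: 1 codon.
Pro: 4 codons.
Thr: 4 codons.
Asp: 2 codons.
2 × 2 × 4 × 1 × 1 × 4 × 4 × 2 = 512.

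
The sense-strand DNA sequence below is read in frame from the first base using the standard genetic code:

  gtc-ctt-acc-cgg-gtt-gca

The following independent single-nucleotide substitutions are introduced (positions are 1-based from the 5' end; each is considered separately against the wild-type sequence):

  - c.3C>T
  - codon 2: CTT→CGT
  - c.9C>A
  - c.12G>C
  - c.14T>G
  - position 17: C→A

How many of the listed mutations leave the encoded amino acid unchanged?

3

Codon 1: GTC (Val) → GTT (Val) — synonymous.
Codon 2: CTT (Leu) → CGT (Arg) — missense.
Codon 3: ACC (Thr) → ACA (Thr) — synonymous.
Codon 4: CGG (Arg) → CGC (Arg) — synonymous.
Codon 5: GTT (Val) → GGT (Gly) — missense.
Codon 6: GCA (Ala) → GAA (Glu) — missense.
Synonymous: 3 of 6.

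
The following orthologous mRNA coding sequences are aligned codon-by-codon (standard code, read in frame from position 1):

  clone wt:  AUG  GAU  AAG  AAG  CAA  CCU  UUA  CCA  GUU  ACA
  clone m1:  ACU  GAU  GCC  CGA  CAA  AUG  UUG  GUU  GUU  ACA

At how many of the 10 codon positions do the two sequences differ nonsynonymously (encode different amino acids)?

Codon 1: AUG Met / ACU Thr — nonsynonymous.
Codon 2: GAU Asp / GAU Asp — identical.
Codon 3: AAG Lys / GCC Ala — nonsynonymous.
Codon 4: AAG Lys / CGA Arg — nonsynonymous.
Codon 5: CAA Gln / CAA Gln — identical.
Codon 6: CCU Pro / AUG Met — nonsynonymous.
Codon 7: UUA Leu / UUG Leu — synonymous.
Codon 8: CCA Pro / GUU Val — nonsynonymous.
Codon 9: GUU Val / GUU Val — identical.
Codon 10: ACA Thr / ACA Thr — identical.
Nonsynonymous differences: 5.

5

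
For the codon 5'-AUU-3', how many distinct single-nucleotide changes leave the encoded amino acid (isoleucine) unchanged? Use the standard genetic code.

Position 1: none → 0 synonymous.
Position 2: none → 0 synonymous.
Position 3: AUC, AUA → 2 synonymous.
Total: 0 + 0 + 2 = 2.

2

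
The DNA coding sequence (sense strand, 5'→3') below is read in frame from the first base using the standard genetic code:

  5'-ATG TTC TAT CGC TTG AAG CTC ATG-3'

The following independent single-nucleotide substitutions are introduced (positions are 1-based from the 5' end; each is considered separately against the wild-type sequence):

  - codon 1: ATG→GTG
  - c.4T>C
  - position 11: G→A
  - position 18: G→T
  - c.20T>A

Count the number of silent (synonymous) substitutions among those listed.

0

Codon 1: ATG (Met) → GTG (Val) — missense.
Codon 2: TTC (Phe) → CTC (Leu) — missense.
Codon 4: CGC (Arg) → CAC (His) — missense.
Codon 6: AAG (Lys) → AAT (Asn) — missense.
Codon 7: CTC (Leu) → CAC (His) — missense.
Synonymous: 0 of 5.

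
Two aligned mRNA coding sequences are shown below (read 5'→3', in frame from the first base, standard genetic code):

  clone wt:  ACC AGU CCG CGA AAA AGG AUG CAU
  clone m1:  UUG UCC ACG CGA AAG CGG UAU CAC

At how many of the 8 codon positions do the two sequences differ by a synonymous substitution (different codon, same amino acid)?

Codon 1: ACC Thr / UUG Leu — nonsynonymous.
Codon 2: AGU Ser / UCC Ser — synonymous.
Codon 3: CCG Pro / ACG Thr — nonsynonymous.
Codon 4: CGA Arg / CGA Arg — identical.
Codon 5: AAA Lys / AAG Lys — synonymous.
Codon 6: AGG Arg / CGG Arg — synonymous.
Codon 7: AUG Met / UAU Tyr — nonsynonymous.
Codon 8: CAU His / CAC His — synonymous.
Synonymous differences: 4.

4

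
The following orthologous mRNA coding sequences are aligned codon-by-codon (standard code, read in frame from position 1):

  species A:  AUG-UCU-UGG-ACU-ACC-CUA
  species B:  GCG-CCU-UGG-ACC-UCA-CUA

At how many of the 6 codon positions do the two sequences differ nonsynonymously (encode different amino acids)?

3

Codon 1: AUG Met / GCG Ala — nonsynonymous.
Codon 2: UCU Ser / CCU Pro — nonsynonymous.
Codon 3: UGG Trp / UGG Trp — identical.
Codon 4: ACU Thr / ACC Thr — synonymous.
Codon 5: ACC Thr / UCA Ser — nonsynonymous.
Codon 6: CUA Leu / CUA Leu — identical.
Nonsynonymous differences: 3.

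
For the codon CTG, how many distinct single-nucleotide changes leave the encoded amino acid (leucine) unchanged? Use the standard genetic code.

4

Position 1: TTG → 1 synonymous.
Position 2: none → 0 synonymous.
Position 3: CTT, CTC, CTA → 3 synonymous.
Total: 1 + 0 + 3 = 4.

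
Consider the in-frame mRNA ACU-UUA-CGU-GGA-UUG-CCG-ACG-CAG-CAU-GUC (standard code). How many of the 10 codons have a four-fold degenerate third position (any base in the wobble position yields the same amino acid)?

6

Codon 1 ACU (Thr): third position 4-fold.
Codon 2 UUA (Leu): third position 2-fold.
Codon 3 CGU (Arg): third position 4-fold.
Codon 4 GGA (Gly): third position 4-fold.
Codon 5 UUG (Leu): third position 2-fold.
Codon 6 CCG (Pro): third position 4-fold.
Codon 7 ACG (Thr): third position 4-fold.
Codon 8 CAG (Gln): third position 2-fold.
Codon 9 CAU (His): third position 2-fold.
Codon 10 GUC (Val): third position 4-fold.
Four-fold degenerate third positions: 6.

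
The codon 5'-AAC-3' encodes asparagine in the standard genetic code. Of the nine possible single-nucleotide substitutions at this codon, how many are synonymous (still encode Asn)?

1

Position 1: none → 0 synonymous.
Position 2: none → 0 synonymous.
Position 3: AAT → 1 synonymous.
Total: 0 + 0 + 1 = 1.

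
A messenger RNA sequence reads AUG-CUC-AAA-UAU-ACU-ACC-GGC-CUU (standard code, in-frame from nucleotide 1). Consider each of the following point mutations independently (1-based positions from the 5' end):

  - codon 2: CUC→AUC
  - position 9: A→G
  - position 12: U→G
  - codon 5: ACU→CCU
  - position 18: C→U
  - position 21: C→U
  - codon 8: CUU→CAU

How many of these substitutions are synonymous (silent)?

Codon 2: CUC (Leu) → AUC (Ile) — missense.
Codon 3: AAA (Lys) → AAG (Lys) — synonymous.
Codon 4: UAU (Tyr) → UAG (Stop) — nonsense.
Codon 5: ACU (Thr) → CCU (Pro) — missense.
Codon 6: ACC (Thr) → ACU (Thr) — synonymous.
Codon 7: GGC (Gly) → GGU (Gly) — synonymous.
Codon 8: CUU (Leu) → CAU (His) — missense.
Synonymous: 3 of 7.

3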